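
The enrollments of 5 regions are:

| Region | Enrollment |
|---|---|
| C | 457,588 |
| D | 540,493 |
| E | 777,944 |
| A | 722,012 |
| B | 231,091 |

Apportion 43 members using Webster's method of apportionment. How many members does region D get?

9

Standard divisor 2729128/43 ≈ 63468.093; standard quotas: C 7.210, D 8.516, E 12.257, A 11.376, B 3.641.
Rounding to the nearest integer gives C 7, D 9, E 12, A 11, B 4 — total 43, matching the house size, so no adjustment is needed.
D receives 9.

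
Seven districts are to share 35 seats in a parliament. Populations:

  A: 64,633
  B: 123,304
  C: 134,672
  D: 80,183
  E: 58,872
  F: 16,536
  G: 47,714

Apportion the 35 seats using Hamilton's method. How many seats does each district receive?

Standard divisor: 525914 ÷ 35 ≈ 15026.114.
Standard quotas: A 4.3014, B 8.2060, C 8.9625, D 5.3362, E 3.9180, F 1.1005, G 3.1754.
Lower quotas: A 4, B 8, C 8, D 5, E 3, F 1, G 3 (sum 32, leaving 3 seats).
Remainders in descending order: C 0.9625, E 0.9180, D 0.3362, A 0.3014, B 0.2060, G 0.1754, F 0.1005.
The surplus seats go to C, E, D.

A 4, B 8, C 9, D 6, E 4, F 1, G 3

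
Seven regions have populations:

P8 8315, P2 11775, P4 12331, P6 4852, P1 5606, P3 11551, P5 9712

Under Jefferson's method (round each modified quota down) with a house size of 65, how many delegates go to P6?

5

Standard divisor 64142/65 ≈ 986.8; standard quotas: P8 8.426, P2 11.933, P4 12.496, P6 4.917, P1 5.681, P3 11.706, P5 9.842.
Rounding down gives 8, 11, 12, 4, 5, 11, 9 = 60 seats, so the divisor must be adjusted.
With modified divisor 940: modified quotas P8 8.846, P2 12.527, P4 13.118, P6 5.162, P1 5.964, P3 12.288, P5 10.332.
Rounding down: P8 8, P2 12, P4 13, P6 5, P1 5, P3 12, P5 10 (total 65).
P6 receives 5.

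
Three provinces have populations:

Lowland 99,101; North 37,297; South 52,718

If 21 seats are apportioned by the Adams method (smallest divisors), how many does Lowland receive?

Standard divisor 189116/21 ≈ 9005.524; standard quotas: Lowland 11.004, North 4.142, South 5.854.
Rounding up gives 12, 5, 6 = 23 seats, so the divisor must be adjusted.
With modified divisor 9600: modified quotas Lowland 10.323, North 3.885, South 5.491.
Rounding up: Lowland 11, North 4, South 6 (total 21).
Lowland receives 11.

11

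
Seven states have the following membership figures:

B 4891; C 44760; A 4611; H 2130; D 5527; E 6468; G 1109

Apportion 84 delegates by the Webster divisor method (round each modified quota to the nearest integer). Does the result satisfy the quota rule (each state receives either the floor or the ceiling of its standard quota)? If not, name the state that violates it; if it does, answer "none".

Standard quotas: B 5.912, C 54.102, A 5.573, H 2.575, D 6.680, E 7.818, G 1.340.
Webster allocation: B 6, C 53, A 6, H 3, D 7, E 8, G 1.
C has quota 54.102 (lower 54, upper 55) but receives 53 — outside the quota interval.

C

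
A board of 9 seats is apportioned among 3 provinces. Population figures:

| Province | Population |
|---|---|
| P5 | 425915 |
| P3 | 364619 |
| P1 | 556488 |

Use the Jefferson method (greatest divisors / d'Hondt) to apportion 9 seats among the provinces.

Standard divisor 1347022/9 ≈ 149669.111; standard quotas: P5 2.846, P3 2.436, P1 3.718.
Rounding down gives 2, 2, 3 = 7 seats, so the divisor must be adjusted.
With modified divisor 130300: modified quotas P5 3.269, P3 2.798, P1 4.271.
Rounding down: P5 3, P3 2, P1 4 (total 9).

P5: 3, P3: 2, P1: 4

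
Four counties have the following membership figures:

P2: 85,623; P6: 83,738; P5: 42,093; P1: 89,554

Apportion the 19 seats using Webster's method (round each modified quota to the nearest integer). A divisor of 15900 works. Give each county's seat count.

With modified divisor 15900: modified quotas P2 5.385, P6 5.267, P5 2.647, P1 5.632.
Rounding to the nearest integer: P2 5, P6 5, P5 3, P1 6 (total 19).

P2 5; P6 5; P5 3; P1 6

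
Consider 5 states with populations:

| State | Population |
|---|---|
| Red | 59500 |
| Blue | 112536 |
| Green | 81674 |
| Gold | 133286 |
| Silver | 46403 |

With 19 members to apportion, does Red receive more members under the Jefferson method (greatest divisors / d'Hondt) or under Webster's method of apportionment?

Jefferson: Red 2, Blue 5, Green 4, Gold 6, Silver 2.
Webster: Red 3, Blue 5, Green 3, Gold 6, Silver 2.
Red gets 2 under Jefferson and 3 under Webster.

Webster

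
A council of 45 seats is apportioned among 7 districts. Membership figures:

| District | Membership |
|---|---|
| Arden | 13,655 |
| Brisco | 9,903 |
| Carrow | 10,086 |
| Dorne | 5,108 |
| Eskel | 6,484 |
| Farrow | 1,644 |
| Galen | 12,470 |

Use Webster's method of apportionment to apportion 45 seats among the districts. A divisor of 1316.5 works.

With modified divisor 1316.5: modified quotas Arden 10.372, Brisco 7.522, Carrow 7.661, Dorne 3.880, Eskel 4.925, Farrow 1.249, Galen 9.472.
Rounding to the nearest integer: Arden 10, Brisco 8, Carrow 8, Dorne 4, Eskel 5, Farrow 1, Galen 9 (total 45).

Arden: 10; Brisco: 8; Carrow: 8; Dorne: 4; Eskel: 5; Farrow: 1; Galen: 9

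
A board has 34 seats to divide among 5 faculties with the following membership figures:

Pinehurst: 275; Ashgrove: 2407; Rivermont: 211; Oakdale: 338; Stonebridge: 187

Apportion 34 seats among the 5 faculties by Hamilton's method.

Pinehurst 3, Ashgrove 24, Rivermont 2, Oakdale 3, Stonebridge 2

Total 3418; standard divisor 3418/34 ≈ 100.529.
Standard quotas: Pinehurst 2.736, Ashgrove 23.943, Rivermont 2.099, Oakdale 3.362, Stonebridge 1.860.
Lower quotas: Pinehurst 2, Ashgrove 23, Rivermont 2, Oakdale 3, Stonebridge 1 (sum 31, leaving 3 seats).
Remainders in descending order: Ashgrove 0.943, Stonebridge 0.860, Pinehurst 0.736, Oakdale 0.362, Rivermont 0.099.
The surplus seats go to Ashgrove, Stonebridge, Pinehurst.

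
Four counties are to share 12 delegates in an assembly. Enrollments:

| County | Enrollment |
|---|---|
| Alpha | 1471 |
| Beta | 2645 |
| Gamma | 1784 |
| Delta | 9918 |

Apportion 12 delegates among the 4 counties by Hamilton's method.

The standard divisor is 15818/12 ≈ 1318.167.
Standard quotas: Alpha 1.1159, Beta 2.0066, Gamma 1.3534, Delta 7.5241.
Lower quotas: Alpha 1, Beta 2, Gamma 1, Delta 7 (sum 11, leaving 1 seat).
Remainders in descending order: Delta 0.5241, Gamma 0.3534, Alpha 0.1159, Beta 0.0066.
The surplus seat goes to Delta.

Alpha: 1, Beta: 2, Gamma: 1, Delta: 8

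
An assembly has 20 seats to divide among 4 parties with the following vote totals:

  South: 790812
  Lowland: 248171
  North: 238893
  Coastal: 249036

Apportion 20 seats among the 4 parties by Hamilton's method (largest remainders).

Standard divisor: 1526912 ÷ 20 ≈ 76345.6.
Standard quotas: South 10.3583, Lowland 3.2506, North 3.1291, Coastal 3.2620.
Lower quotas: South 10, Lowland 3, North 3, Coastal 3 (sum 19, leaving 1 seat).
Remainders in descending order: South 0.3583, Coastal 0.2620, Lowland 0.2506, North 0.1291.
Largest remainder: South receives the extra seat.

South 11, Lowland 3, North 3, Coastal 3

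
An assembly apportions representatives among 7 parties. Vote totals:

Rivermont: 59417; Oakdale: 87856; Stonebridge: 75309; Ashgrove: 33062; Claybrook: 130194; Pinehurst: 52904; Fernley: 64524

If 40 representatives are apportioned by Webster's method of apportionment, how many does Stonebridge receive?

6

Standard divisor 503266/40 ≈ 12581.65; standard quotas: Rivermont 4.723, Oakdale 6.983, Stonebridge 5.986, Ashgrove 2.628, Claybrook 10.348, Pinehurst 4.205, Fernley 5.128.
Rounding to the nearest integer gives Rivermont 5, Oakdale 7, Stonebridge 6, Ashgrove 3, Claybrook 10, Pinehurst 4, Fernley 5 — total 40, matching the house size, so no adjustment is needed.
Stonebridge receives 6.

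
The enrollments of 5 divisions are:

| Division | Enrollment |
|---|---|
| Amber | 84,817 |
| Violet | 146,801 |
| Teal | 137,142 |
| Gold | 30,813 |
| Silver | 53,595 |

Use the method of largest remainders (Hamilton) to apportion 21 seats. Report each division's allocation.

Total 453168; standard divisor 453168/21 ≈ 21579.429.
Standard quotas: Amber 3.9305, Violet 6.8028, Teal 6.3552, Gold 1.4279, Silver 2.4836.
Lower quotas: Amber 3, Violet 6, Teal 6, Gold 1, Silver 2 (sum 18, leaving 3 seats).
Remainders in descending order: Amber 0.9305, Violet 0.8028, Silver 0.4836, Gold 0.4279, Teal 0.3552.
The surplus seats go to Amber, Violet, Silver.

Amber=4, Violet=7, Teal=6, Gold=1, Silver=3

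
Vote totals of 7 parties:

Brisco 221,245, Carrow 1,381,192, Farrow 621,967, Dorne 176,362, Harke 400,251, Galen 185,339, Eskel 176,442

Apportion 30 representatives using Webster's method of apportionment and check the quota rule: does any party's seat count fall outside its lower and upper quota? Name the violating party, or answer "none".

Carrow

Standard quotas: Brisco 2.099, Carrow 13.101, Farrow 5.900, Dorne 1.673, Harke 3.796, Galen 1.758, Eskel 1.674.
Webster allocation: Brisco 2, Carrow 12, Farrow 6, Dorne 2, Harke 4, Galen 2, Eskel 2.
Carrow has quota 13.101 (lower 13, upper 14) but receives 12 — outside the quota interval.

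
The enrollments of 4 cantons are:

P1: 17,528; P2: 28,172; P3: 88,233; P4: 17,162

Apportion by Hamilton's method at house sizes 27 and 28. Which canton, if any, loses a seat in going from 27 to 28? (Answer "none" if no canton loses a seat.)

At 27 seats: P1 3, P2 5, P3 16, P4 3.
At 28 seats: P1 3, P2 5, P3 17, P4 3.
No canton's allocation decreased.

none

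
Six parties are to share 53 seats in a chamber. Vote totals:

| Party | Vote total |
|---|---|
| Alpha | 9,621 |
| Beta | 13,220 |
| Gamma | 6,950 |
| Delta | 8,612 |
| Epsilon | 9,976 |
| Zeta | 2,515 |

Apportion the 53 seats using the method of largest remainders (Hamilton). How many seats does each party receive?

Total 50894; standard divisor 50894/53 ≈ 960.264.
Standard quotas: Alpha 10.0191, Beta 13.7670, Gamma 7.2376, Delta 8.9684, Epsilon 10.3888, Zeta 2.6191.
Lower quotas: Alpha 10, Beta 13, Gamma 7, Delta 8, Epsilon 10, Zeta 2 (sum 50, leaving 3 seats).
Remainders in descending order: Delta 0.9684, Beta 0.7670, Zeta 0.6191, Epsilon 0.3888, Gamma 0.2376, Alpha 0.0191.
Largest remainders: Delta, Beta, Zeta receive the extra seats.

Alpha=10; Beta=14; Gamma=7; Delta=9; Epsilon=10; Zeta=3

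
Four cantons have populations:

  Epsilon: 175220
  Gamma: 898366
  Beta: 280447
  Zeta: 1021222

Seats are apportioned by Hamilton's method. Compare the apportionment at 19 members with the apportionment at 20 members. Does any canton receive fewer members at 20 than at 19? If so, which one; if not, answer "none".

Epsilon

At 19 seats: Epsilon 2, Gamma 7, Beta 2, Zeta 8.
At 20 seats: Epsilon 1, Gamma 8, Beta 2, Zeta 9.
Epsilon drops from 2 to 1.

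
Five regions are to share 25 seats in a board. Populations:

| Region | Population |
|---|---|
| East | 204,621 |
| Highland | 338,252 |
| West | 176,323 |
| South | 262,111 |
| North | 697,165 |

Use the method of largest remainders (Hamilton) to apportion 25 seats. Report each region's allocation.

The standard divisor is 1678472/25 ≈ 67138.88.
Standard quotas: East 3.0477, Highland 5.0381, West 2.6262, South 3.9040, North 10.3839.
Lower quotas: East 3, Highland 5, West 2, South 3, North 10 (sum 23, leaving 2 seats).
Remainders in descending order: South 0.9040, West 0.6262, North 0.3839, East 0.0477, Highland 0.0381.
The surplus seats go to South, West.

East 3, Highland 5, West 3, South 4, North 10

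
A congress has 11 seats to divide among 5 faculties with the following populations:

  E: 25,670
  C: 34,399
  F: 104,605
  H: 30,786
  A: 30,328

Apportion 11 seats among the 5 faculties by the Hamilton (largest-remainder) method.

E 1; C 2; F 5; H 2; A 1

The standard divisor is 225788/11 ≈ 20526.182.
Standard quotas: E 1.2506, C 1.6759, F 5.0962, H 1.4998, A 1.4775.
Lower quotas: E 1, C 1, F 5, H 1, A 1 (sum 9, leaving 2 seats).
Remainders in descending order: C 0.6759, H 0.4998, A 0.4775, E 0.2506, F 0.0962.
Largest remainders: C, H receive the extra seats.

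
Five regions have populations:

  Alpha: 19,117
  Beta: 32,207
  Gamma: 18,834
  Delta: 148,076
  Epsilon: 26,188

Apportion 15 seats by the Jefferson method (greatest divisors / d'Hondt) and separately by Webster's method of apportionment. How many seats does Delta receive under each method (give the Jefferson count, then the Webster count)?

10 and 9

Jefferson: Alpha 1, Beta 2, Gamma 1, Delta 10, Epsilon 1.
Webster: Alpha 1, Beta 2, Gamma 1, Delta 9, Epsilon 2.
Delta gets 10 under Jefferson and 9 under Webster.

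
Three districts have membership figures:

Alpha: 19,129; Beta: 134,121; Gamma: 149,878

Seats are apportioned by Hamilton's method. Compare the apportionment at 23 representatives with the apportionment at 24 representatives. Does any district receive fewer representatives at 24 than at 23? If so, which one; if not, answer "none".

Alpha

At 23 seats: Alpha 2, Beta 10, Gamma 11.
At 24 seats: Alpha 1, Beta 11, Gamma 12.
Alpha drops from 2 to 1.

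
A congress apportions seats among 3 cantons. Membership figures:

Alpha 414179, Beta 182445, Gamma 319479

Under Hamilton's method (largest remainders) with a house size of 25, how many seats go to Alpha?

11

Total 916103; standard divisor 916103/25 ≈ 36644.12.
Standard quotas: Alpha 11.3027, Beta 4.9788, Gamma 8.7184.
Lower quotas: Alpha 11, Beta 4, Gamma 8 (sum 23, leaving 2 seats).
Remainders in descending order: Beta 0.9788, Gamma 0.7184, Alpha 0.3027.
The surplus seats go to Beta, Gamma.
Alpha receives 11.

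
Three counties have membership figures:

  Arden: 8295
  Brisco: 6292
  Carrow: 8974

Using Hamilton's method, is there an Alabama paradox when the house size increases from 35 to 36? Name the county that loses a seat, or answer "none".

Brisco

At 35 seats: Arden 12, Brisco 10, Carrow 13.
At 36 seats: Arden 13, Brisco 9, Carrow 14.
Brisco drops from 10 to 9.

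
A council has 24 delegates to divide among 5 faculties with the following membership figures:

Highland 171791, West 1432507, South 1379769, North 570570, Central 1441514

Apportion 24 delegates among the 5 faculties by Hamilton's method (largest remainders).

Standard divisor: 4996151 ÷ 24 ≈ 208172.958.
Standard quotas: Highland 0.8252, West 6.8813, South 6.6280, North 2.7408, Central 6.9246.
Lower quotas: Highland 0, West 6, South 6, North 2, Central 6 (sum 20, leaving 4 seats).
Remainders in descending order: Central 0.9246, West 0.8813, Highland 0.8252, North 0.7408, South 0.6280.
The surplus seats go to Central, West, Highland, North.

Highland: 1; West: 7; South: 6; North: 3; Central: 7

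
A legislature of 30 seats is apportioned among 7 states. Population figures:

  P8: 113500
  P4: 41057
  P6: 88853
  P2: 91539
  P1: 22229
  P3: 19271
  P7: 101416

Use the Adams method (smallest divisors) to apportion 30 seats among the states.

P8: 7, P4: 3, P6: 5, P2: 5, P1: 2, P3: 2, P7: 6

Standard divisor 477865/30 ≈ 15928.833; standard quotas: P8 7.125, P4 2.578, P6 5.578, P2 5.747, P1 1.396, P3 1.210, P7 6.367.
Rounding up gives 8, 3, 6, 6, 2, 2, 7 = 34 seats, so the divisor must be adjusted.
With modified divisor 18600: modified quotas P8 6.102, P4 2.207, P6 4.777, P2 4.921, P1 1.195, P3 1.036, P7 5.452.
Rounding up: P8 7, P4 3, P6 5, P2 5, P1 2, P3 2, P7 6 (total 30).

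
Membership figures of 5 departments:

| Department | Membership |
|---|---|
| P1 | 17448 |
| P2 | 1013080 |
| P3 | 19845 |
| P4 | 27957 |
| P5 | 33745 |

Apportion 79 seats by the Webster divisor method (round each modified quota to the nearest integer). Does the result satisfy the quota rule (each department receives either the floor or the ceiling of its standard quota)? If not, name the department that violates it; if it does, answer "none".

Standard quotas: P1 1.239, P2 71.968, P3 1.410, P4 1.986, P5 2.397.
Webster allocation: P1 1, P2 73, P3 1, P4 2, P5 2.
P2 has quota 71.968 (lower 71, upper 72) but receives 73 — outside the quota interval.

P2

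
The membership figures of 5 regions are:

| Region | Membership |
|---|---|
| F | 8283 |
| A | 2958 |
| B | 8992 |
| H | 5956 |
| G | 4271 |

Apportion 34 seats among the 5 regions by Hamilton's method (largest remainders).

The standard divisor is 30460/34 ≈ 895.882.
Standard quotas: F 9.2456, A 3.3018, B 10.0370, H 6.6482, G 4.7674.
Lower quotas: F 9, A 3, B 10, H 6, G 4 (sum 32, leaving 2 seats).
Remainders in descending order: G 0.7674, H 0.6482, A 0.3018, F 0.2456, B 0.0370.
The surplus seats go to G, H.

F=9, A=3, B=10, H=7, G=5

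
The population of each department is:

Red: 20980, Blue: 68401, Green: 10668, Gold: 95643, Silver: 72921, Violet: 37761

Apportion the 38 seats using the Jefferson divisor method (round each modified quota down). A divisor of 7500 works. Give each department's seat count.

With modified divisor 7500: modified quotas Red 2.797, Blue 9.120, Green 1.422, Gold 12.752, Silver 9.723, Violet 5.035.
Rounding down: Red 2, Blue 9, Green 1, Gold 12, Silver 9, Violet 5 (total 38).

Red: 2, Blue: 9, Green: 1, Gold: 12, Silver: 9, Violet: 5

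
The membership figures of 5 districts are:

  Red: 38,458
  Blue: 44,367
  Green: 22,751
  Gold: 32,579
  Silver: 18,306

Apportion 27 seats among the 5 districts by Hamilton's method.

The standard divisor is 156461/27 ≈ 5794.852.
Standard quotas: Red 6.6366, Blue 7.6563, Green 3.9261, Gold 5.6221, Silver 3.1590.
Lower quotas: Red 6, Blue 7, Green 3, Gold 5, Silver 3 (sum 24, leaving 3 seats).
Remainders in descending order: Green 0.9261, Blue 0.6563, Red 0.6366, Gold 0.6221, Silver 0.1590.
Largest remainders: Green, Blue, Red receive the extra seats.

Red: 7, Blue: 8, Green: 4, Gold: 5, Silver: 3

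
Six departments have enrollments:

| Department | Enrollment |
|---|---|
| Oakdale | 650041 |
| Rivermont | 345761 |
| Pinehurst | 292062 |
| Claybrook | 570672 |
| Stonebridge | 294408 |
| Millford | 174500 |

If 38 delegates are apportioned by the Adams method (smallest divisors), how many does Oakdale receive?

Standard divisor 2327444/38 ≈ 61248.526; standard quotas: Oakdale 10.613, Rivermont 5.645, Pinehurst 4.768, Claybrook 9.317, Stonebridge 4.807, Millford 2.849.
Rounding up gives 11, 6, 5, 10, 5, 3 = 40 seats, so the divisor must be adjusted.
With modified divisor 67100: modified quotas Oakdale 9.688, Rivermont 5.153, Pinehurst 4.353, Claybrook 8.505, Stonebridge 4.388, Millford 2.601.
Rounding up: Oakdale 10, Rivermont 6, Pinehurst 5, Claybrook 9, Stonebridge 5, Millford 3 (total 38).
Oakdale receives 10.

10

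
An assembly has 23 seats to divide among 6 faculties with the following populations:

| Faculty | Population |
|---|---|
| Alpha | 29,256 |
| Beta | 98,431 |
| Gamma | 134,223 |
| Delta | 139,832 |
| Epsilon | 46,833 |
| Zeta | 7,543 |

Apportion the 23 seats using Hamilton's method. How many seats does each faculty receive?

Alpha 2, Beta 5, Gamma 7, Delta 7, Epsilon 2, Zeta 0

The standard divisor is 456118/23 ≈ 19831.217.
Standard quotas: Alpha 1.4752, Beta 4.9634, Gamma 6.7683, Delta 7.0511, Epsilon 2.3616, Zeta 0.3804.
Lower quotas: Alpha 1, Beta 4, Gamma 6, Delta 7, Epsilon 2, Zeta 0 (sum 20, leaving 3 seats).
Remainders in descending order: Beta 0.9634, Gamma 0.7683, Alpha 0.4752, Zeta 0.3804, Epsilon 0.3616, Delta 0.0511.
The surplus seats go to Beta, Gamma, Alpha.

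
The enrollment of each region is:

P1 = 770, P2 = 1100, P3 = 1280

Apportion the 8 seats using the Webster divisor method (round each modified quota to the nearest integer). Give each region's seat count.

Standard divisor 3150/8 ≈ 393.75; standard quotas: P1 1.956, P2 2.794, P3 3.251.
Rounding to the nearest integer gives P1 2, P2 3, P3 3 — total 8, matching the house size, so no adjustment is needed.

P1: 2, P2: 3, P3: 3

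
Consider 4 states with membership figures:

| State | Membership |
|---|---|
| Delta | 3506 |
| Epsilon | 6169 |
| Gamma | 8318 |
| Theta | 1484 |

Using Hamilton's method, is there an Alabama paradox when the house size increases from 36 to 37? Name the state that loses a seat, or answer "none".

At 36 seats: Delta 7, Epsilon 11, Gamma 15, Theta 3.
At 37 seats: Delta 6, Epsilon 12, Gamma 16, Theta 3.
Delta drops from 7 to 6.

Delta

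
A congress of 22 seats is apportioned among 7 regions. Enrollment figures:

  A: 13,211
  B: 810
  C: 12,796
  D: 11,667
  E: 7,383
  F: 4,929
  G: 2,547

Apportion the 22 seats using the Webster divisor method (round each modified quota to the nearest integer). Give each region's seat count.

Standard divisor 53343/22 ≈ 2424.682; standard quotas: A 5.449, B 0.334, C 5.277, D 4.812, E 3.045, F 2.033, G 1.050.
Rounding to the nearest integer gives 5, 0, 5, 5, 3, 2, 1 = 21 seats, so the divisor must be adjusted.
With modified divisor 2360: modified quotas A 5.598, B 0.343, C 5.422, D 4.944, E 3.128, F 2.089, G 1.079.
Rounding to the nearest integer: A 6, B 0, C 5, D 5, E 3, F 2, G 1 (total 22).

A=6, B=0, C=5, D=5, E=3, F=2, G=1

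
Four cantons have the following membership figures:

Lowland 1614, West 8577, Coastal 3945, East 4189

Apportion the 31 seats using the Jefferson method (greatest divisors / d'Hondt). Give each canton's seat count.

Lowland 2, West 15, Coastal 7, East 7

Standard divisor 18325/31 ≈ 591.129; standard quotas: Lowland 2.730, West 14.510, Coastal 6.674, East 7.086.
Rounding down gives 2, 14, 6, 7 = 29 seats, so the divisor must be adjusted.
With modified divisor 550: modified quotas Lowland 2.935, West 15.595, Coastal 7.173, East 7.616.
Rounding down: Lowland 2, West 15, Coastal 7, East 7 (total 31).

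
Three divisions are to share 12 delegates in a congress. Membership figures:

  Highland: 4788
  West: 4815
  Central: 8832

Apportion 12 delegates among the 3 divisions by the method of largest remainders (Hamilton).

Highland 3, West 3, Central 6

Standard divisor: 18435 ÷ 12 ≈ 1536.25.
Standard quotas: Highland 3.1167, West 3.1343, Central 5.7491.
Lower quotas: Highland 3, West 3, Central 5 (sum 11, leaving 1 seat).
Remainders in descending order: Central 0.7491, West 0.1343, Highland 0.1167.
Largest remainder: Central receives the extra seat.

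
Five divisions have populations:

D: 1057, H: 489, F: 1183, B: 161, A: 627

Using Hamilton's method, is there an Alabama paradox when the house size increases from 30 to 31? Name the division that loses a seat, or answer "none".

B

At 30 seats: D 9, H 4, F 10, B 2, A 5.
At 31 seats: D 9, H 4, F 11, B 1, A 6.
B drops from 2 to 1.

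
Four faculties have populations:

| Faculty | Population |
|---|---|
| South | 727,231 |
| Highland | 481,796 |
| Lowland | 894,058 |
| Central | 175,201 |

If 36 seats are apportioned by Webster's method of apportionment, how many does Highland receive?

8

Standard divisor 2278286/36 ≈ 63285.722; standard quotas: South 11.491, Highland 7.613, Lowland 14.127, Central 2.768.
Rounding to the nearest integer gives South 11, Highland 8, Lowland 14, Central 3 — total 36, matching the house size, so no adjustment is needed.
Highland receives 8.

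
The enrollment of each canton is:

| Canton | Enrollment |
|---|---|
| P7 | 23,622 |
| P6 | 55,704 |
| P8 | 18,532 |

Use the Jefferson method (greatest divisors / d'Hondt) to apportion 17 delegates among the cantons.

Standard divisor 97858/17 ≈ 5756.353; standard quotas: P7 4.104, P6 9.677, P8 3.219.
Rounding down gives 4, 9, 3 = 16 seats, so the divisor must be adjusted.
With modified divisor 5300: modified quotas P7 4.457, P6 10.510, P8 3.497.
Rounding down: P7 4, P6 10, P8 3 (total 17).

P7=4, P6=10, P8=3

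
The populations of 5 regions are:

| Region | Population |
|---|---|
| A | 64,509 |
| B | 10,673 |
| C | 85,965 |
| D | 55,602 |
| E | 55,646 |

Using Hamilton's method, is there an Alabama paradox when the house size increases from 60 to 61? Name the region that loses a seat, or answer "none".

At 60 seats: A 14, B 3, C 19, D 12, E 12.
At 61 seats: A 14, B 2, C 19, D 13, E 13.
B drops from 3 to 2.

B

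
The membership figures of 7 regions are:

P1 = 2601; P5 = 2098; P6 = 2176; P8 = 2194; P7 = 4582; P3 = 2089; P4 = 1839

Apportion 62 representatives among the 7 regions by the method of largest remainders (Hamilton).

Standard divisor: 17579 ÷ 62 ≈ 283.532.
Standard quotas: P1 9.174, P5 7.400, P6 7.675, P8 7.738, P7 16.160, P3 7.368, P4 6.486.
Lower quotas: P1 9, P5 7, P6 7, P8 7, P7 16, P3 7, P4 6 (sum 59, leaving 3 seats).
Remainders in descending order: P8 0.738, P6 0.675, P4 0.486, P5 0.400, P3 0.368, P1 0.174, P7 0.160.
The surplus seats go to P8, P6, P4.

P1 9, P5 7, P6 8, P8 8, P7 16, P3 7, P4 7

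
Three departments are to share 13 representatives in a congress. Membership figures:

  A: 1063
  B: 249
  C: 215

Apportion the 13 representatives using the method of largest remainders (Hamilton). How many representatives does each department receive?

Standard divisor: 1527 ÷ 13 ≈ 117.462.
Standard quotas: A 9.050, B 2.120, C 1.830.
Lower quotas: A 9, B 2, C 1 (sum 12, leaving 1 seat).
Remainders in descending order: C 0.830, B 0.120, A 0.050.
The surplus seat goes to C.

A 9, B 2, C 2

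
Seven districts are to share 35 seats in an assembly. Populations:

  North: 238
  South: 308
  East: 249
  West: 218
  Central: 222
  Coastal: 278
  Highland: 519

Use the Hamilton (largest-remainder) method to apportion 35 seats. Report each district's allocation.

Standard divisor: 2032 ÷ 35 ≈ 58.057.
Standard quotas: North 4.099, South 5.305, East 4.289, West 3.755, Central 3.824, Coastal 4.788, Highland 8.939.
Lower quotas: North 4, South 5, East 4, West 3, Central 3, Coastal 4, Highland 8 (sum 31, leaving 4 seats).
Remainders in descending order: Highland 0.939, Central 0.824, Coastal 0.788, West 0.755, South 0.305, East 0.289, North 0.099.
Largest remainders: Highland, Central, Coastal, West receive the extra seats.

North 4, South 5, East 4, West 4, Central 4, Coastal 5, Highland 9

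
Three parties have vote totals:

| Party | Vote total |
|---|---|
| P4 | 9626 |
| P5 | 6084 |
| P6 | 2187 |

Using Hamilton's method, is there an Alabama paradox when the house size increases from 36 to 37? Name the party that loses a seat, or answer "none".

At 36 seats: P4 19, P5 12, P6 5.
At 37 seats: P4 20, P5 13, P6 4.
P6 drops from 5 to 4.

P6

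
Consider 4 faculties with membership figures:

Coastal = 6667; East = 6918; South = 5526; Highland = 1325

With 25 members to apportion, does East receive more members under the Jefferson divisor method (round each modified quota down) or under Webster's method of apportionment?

Jefferson

Jefferson: Coastal 8, East 9, South 7, Highland 1.
Webster: Coastal 8, East 8, South 7, Highland 2.
East gets 9 under Jefferson and 8 under Webster.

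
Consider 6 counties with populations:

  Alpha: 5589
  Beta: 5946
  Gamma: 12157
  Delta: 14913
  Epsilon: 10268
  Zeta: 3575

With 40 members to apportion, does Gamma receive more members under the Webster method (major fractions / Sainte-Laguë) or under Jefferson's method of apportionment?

Webster: Alpha 4, Beta 5, Gamma 9, Delta 11, Epsilon 8, Zeta 3.
Jefferson: Alpha 4, Beta 4, Gamma 10, Delta 12, Epsilon 8, Zeta 2.
Gamma gets 9 under Webster and 10 under Jefferson.

Jefferson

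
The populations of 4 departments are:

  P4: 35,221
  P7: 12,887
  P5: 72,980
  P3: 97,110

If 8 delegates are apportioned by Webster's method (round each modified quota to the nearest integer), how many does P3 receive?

Standard divisor 218198/8 ≈ 27274.75; standard quotas: P4 1.291, P7 0.472, P5 2.676, P3 3.560.
Rounding to the nearest integer gives P4 1, P7 0, P5 3, P3 4 — total 8, matching the house size, so no adjustment is needed.
P3 receives 4.

4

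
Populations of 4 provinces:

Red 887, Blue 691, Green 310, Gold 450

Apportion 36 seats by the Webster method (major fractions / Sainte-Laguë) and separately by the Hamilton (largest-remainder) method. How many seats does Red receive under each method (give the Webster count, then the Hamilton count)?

13 and 14

Webster: Red 13, Blue 11, Green 5, Gold 7.
Hamilton: Red 14, Blue 10, Green 5, Gold 7.
Red gets 13 under Webster and 14 under Hamilton.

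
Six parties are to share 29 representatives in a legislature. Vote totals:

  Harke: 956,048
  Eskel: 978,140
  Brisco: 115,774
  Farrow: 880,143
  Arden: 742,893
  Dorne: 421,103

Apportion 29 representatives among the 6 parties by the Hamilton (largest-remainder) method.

Harke=7; Eskel=7; Brisco=1; Farrow=6; Arden=5; Dorne=3

The standard divisor is 4094101/29 ≈ 141175.897.
Standard quotas: Harke 6.7720, Eskel 6.9285, Brisco 0.8201, Farrow 6.2344, Arden 5.2622, Dorne 2.9828.
Lower quotas: Harke 6, Eskel 6, Brisco 0, Farrow 6, Arden 5, Dorne 2 (sum 25, leaving 4 seats).
Remainders in descending order: Dorne 0.9828, Eskel 0.9285, Brisco 0.8201, Harke 0.7720, Arden 0.2622, Farrow 0.2344.
The surplus seats go to Dorne, Eskel, Brisco, Harke.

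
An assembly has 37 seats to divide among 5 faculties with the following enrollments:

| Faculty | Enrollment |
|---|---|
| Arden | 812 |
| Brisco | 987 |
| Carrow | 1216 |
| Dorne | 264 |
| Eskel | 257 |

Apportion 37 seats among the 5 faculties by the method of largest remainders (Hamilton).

Standard divisor: 3536 ÷ 37 ≈ 95.568.
Standard quotas: Arden 8.497, Brisco 10.328, Carrow 12.724, Dorne 2.762, Eskel 2.689.
Lower quotas: Arden 8, Brisco 10, Carrow 12, Dorne 2, Eskel 2 (sum 34, leaving 3 seats).
Remainders in descending order: Dorne 0.762, Carrow 0.724, Eskel 0.689, Arden 0.497, Brisco 0.328.
Largest remainders: Dorne, Carrow, Eskel receive the extra seats.

Arden=8, Brisco=10, Carrow=13, Dorne=3, Eskel=3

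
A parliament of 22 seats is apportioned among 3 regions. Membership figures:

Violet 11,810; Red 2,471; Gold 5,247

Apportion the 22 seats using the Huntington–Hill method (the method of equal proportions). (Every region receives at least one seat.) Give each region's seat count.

Violet=13, Red=3, Gold=6

With divisor 910: modified quotas Violet 12.978, Red 2.715, Gold 5.766.
Geometric-mean thresholds: Violet √(12·13)=12.490, Red √(2·3)=2.449, Gold √(5·6)=5.477.
Each quota rounded against its threshold gives Violet 13, Red 3, Gold 6 (total 22).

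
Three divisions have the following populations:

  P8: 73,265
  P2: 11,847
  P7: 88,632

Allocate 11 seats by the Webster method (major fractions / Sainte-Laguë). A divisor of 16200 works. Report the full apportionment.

P8 5, P2 1, P7 5

With modified divisor 16200: modified quotas P8 4.523, P2 0.731, P7 5.471.
Rounding to the nearest integer: P8 5, P2 1, P7 5 (total 11).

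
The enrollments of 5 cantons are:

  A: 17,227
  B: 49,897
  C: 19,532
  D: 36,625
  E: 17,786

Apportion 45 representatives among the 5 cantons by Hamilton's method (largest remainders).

The standard divisor is 141067/45 ≈ 3134.822.
Standard quotas: A 5.4954, B 15.9170, C 6.2307, D 11.6833, E 5.6737.
Lower quotas: A 5, B 15, C 6, D 11, E 5 (sum 42, leaving 3 seats).
Remainders in descending order: B 0.9170, D 0.6833, E 0.6737, A 0.4954, C 0.2307.
The surplus seats go to B, D, E.

A=5, B=16, C=6, D=12, E=6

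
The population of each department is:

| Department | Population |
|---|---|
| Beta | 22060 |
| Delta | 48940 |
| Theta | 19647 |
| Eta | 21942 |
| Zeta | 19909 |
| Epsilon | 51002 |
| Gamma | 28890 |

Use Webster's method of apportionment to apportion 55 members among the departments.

Beta 6; Delta 13; Theta 5; Eta 6; Zeta 5; Epsilon 13; Gamma 7

Standard divisor 212390/55 ≈ 3861.636; standard quotas: Beta 5.713, Delta 12.673, Theta 5.088, Eta 5.682, Zeta 5.156, Epsilon 13.207, Gamma 7.481.
Rounding to the nearest integer gives Beta 6, Delta 13, Theta 5, Eta 6, Zeta 5, Epsilon 13, Gamma 7 — total 55, matching the house size, so no adjustment is needed.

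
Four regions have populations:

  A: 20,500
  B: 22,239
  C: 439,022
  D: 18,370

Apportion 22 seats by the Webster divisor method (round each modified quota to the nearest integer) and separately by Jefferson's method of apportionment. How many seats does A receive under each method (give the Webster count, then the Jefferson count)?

1 and 0

Webster: A 1, B 1, C 19, D 1.
Jefferson: A 0, B 1, C 21, D 0.
A gets 1 under Webster and 0 under Jefferson.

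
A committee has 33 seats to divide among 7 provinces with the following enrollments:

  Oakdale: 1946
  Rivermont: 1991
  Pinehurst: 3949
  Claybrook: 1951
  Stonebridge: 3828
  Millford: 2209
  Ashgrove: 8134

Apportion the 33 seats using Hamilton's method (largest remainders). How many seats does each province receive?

Oakdale: 3; Rivermont: 3; Pinehurst: 5; Claybrook: 3; Stonebridge: 5; Millford: 3; Ashgrove: 11

Total 24008; standard divisor 24008/33 ≈ 727.515.
Standard quotas: Oakdale 2.6749, Rivermont 2.7367, Pinehurst 5.4281, Claybrook 2.6817, Stonebridge 5.2617, Millford 3.0364, Ashgrove 11.1805.
Lower quotas: Oakdale 2, Rivermont 2, Pinehurst 5, Claybrook 2, Stonebridge 5, Millford 3, Ashgrove 11 (sum 30, leaving 3 seats).
Remainders in descending order: Rivermont 0.7367, Claybrook 0.6817, Oakdale 0.6749, Pinehurst 0.4281, Stonebridge 0.2617, Ashgrove 0.1805, Millford 0.0364.
Largest remainders: Rivermont, Claybrook, Oakdale receive the extra seats.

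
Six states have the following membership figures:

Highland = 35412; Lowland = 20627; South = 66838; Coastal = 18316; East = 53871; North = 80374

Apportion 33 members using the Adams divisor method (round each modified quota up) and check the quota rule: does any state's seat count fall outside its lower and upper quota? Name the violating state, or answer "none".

Standard quotas: Highland 4.243, Lowland 2.471, South 8.008, Coastal 2.194, East 6.454, North 9.630.
Adams allocation: Highland 4, Lowland 3, South 8, Coastal 3, East 6, North 9.
Every allocation lies between the lower and upper quota.

none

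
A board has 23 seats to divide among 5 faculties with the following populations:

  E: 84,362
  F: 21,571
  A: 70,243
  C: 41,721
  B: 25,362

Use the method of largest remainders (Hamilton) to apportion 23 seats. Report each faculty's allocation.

Total 243259; standard divisor 243259/23 ≈ 10576.478.
Standard quotas: E 7.9764, F 2.0395, A 6.6414, C 3.9447, B 2.3980.
Lower quotas: E 7, F 2, A 6, C 3, B 2 (sum 20, leaving 3 seats).
Remainders in descending order: E 0.9764, C 0.9447, A 0.6414, B 0.3980, F 0.0395.
Largest remainders: E, C, A receive the extra seats.

E 8; F 2; A 7; C 4; B 2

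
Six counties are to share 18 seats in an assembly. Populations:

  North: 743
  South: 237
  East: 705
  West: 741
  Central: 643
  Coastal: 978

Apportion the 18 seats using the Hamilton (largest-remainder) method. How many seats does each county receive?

North 3, South 1, East 3, West 3, Central 3, Coastal 5

Standard divisor: 4047 ÷ 18 ≈ 224.833.
Standard quotas: North 3.305, South 1.054, East 3.136, West 3.296, Central 2.860, Coastal 4.350.
Lower quotas: North 3, South 1, East 3, West 3, Central 2, Coastal 4 (sum 16, leaving 2 seats).
Remainders in descending order: Central 0.860, Coastal 0.350, North 0.305, West 0.296, East 0.136, South 0.054.
The surplus seats go to Central, Coastal.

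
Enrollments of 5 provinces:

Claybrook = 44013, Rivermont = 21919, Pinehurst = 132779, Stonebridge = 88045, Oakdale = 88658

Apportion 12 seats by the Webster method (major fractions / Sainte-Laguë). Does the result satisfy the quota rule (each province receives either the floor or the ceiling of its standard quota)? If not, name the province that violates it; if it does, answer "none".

none

Standard quotas: Claybrook 1.407, Rivermont 0.701, Pinehurst 4.244, Stonebridge 2.814, Oakdale 2.834.
Webster allocation: Claybrook 1, Rivermont 1, Pinehurst 4, Stonebridge 3, Oakdale 3.
Every allocation lies between the lower and upper quota.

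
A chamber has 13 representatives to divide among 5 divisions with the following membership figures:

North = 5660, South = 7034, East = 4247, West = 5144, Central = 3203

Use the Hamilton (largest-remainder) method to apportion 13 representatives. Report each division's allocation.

The standard divisor is 25288/13 ≈ 1945.231.
Standard quotas: North 2.9097, South 3.6160, East 2.1833, West 2.6444, Central 1.6466.
Lower quotas: North 2, South 3, East 2, West 2, Central 1 (sum 10, leaving 3 seats).
Remainders in descending order: North 0.9097, Central 0.6466, West 0.6444, South 0.6160, East 0.1833.
Largest remainders: North, Central, West receive the extra seats.

North: 3, South: 3, East: 2, West: 3, Central: 2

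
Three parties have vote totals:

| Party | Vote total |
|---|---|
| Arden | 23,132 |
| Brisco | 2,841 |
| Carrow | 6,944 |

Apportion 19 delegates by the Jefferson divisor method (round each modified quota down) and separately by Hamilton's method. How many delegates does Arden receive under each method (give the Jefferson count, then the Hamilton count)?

Jefferson: Arden 14, Brisco 1, Carrow 4.
Hamilton: Arden 13, Brisco 2, Carrow 4.
Arden gets 14 under Jefferson and 13 under Hamilton.

14 and 13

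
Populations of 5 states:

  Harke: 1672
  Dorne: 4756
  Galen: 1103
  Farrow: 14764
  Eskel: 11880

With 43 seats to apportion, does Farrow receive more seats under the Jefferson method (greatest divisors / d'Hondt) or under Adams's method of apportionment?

Jefferson: Harke 2, Dorne 6, Galen 1, Farrow 19, Eskel 15.
Adams: Harke 2, Dorne 6, Galen 2, Farrow 18, Eskel 15.
Farrow gets 19 under Jefferson and 18 under Adams.

Jefferson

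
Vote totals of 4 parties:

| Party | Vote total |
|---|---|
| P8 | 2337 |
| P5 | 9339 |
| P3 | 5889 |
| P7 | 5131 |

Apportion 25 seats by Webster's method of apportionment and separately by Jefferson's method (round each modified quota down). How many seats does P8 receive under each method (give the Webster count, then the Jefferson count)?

3 and 2

Webster: P8 3, P5 10, P3 6, P7 6.
Jefferson: P8 2, P5 11, P3 6, P7 6.
P8 gets 3 under Webster and 2 under Jefferson.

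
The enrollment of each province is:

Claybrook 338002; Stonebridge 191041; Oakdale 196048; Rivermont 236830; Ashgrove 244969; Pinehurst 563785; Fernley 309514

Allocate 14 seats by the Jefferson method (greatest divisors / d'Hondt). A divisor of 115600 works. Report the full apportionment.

Claybrook=2; Stonebridge=1; Oakdale=1; Rivermont=2; Ashgrove=2; Pinehurst=4; Fernley=2

With modified divisor 115600: modified quotas Claybrook 2.924, Stonebridge 1.653, Oakdale 1.696, Rivermont 2.049, Ashgrove 2.119, Pinehurst 4.877, Fernley 2.677.
Rounding down: Claybrook 2, Stonebridge 1, Oakdale 1, Rivermont 2, Ashgrove 2, Pinehurst 4, Fernley 2 (total 14).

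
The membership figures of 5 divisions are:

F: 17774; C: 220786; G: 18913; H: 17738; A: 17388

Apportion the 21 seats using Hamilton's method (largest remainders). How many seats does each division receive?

F: 1, C: 16, G: 2, H: 1, A: 1

The standard divisor is 292599/21 ≈ 13933.286.
Standard quotas: F 1.2757, C 15.8459, G 1.3574, H 1.2731, A 1.2479.
Lower quotas: F 1, C 15, G 1, H 1, A 1 (sum 19, leaving 2 seats).
Remainders in descending order: C 0.8459, G 0.3574, F 0.2757, H 0.2731, A 0.2479.
The surplus seats go to C, G.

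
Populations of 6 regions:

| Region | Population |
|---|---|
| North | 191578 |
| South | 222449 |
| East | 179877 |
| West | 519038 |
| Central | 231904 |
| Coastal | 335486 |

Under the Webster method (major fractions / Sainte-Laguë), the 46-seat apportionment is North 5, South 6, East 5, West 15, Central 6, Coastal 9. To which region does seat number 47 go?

Priority for the next seat is population ÷ (current seats + 0.5).
Priorities: North 34832.364, South 34222.923, East 32704.909, West 33486.323, Central 35677.538, Coastal 35314.316.
Highest priority: Central.

Central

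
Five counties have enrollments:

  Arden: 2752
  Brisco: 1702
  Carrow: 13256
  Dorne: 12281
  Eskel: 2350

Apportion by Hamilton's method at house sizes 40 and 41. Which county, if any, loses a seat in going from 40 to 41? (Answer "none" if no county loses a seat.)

At 40 seats: Arden 4, Brisco 2, Carrow 16, Dorne 15, Eskel 3.
At 41 seats: Arden 3, Brisco 2, Carrow 17, Dorne 16, Eskel 3.
Arden drops from 4 to 3.

Arden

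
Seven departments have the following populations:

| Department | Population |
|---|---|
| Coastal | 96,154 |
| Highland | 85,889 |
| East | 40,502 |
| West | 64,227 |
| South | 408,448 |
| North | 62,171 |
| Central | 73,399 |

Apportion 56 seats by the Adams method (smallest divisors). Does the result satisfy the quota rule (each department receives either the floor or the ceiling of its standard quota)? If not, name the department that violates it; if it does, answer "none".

Standard quotas: Coastal 6.481, Highland 5.789, East 2.730, West 4.329, South 27.532, North 4.191, Central 4.948.
Adams allocation: Coastal 7, Highland 6, East 3, West 5, South 26, North 4, Central 5.
South has quota 27.532 (lower 27, upper 28) but receives 26 — outside the quota interval.

South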